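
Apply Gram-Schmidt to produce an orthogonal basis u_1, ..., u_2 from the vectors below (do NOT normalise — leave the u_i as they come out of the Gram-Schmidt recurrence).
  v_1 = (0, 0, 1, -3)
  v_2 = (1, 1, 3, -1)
Orthogonal basis:
  u_1 = (0, 0, 1, -3)
  u_2 = (1, 1, 12/5, 4/5)

Apply the Gram-Schmidt recurrence
  u_1 = v_1
  u_i = v_i − Σ_{j<i} ((v_i · u_j) / (u_j · u_j)) · u_j.

Step by step this gives:
  u_1 = (0, 0, 1, -3)
  u_2 = (1, 1, 12/5, 4/5)

Orthogonality check:
  u_2 · u_1 = 0 (should be 0)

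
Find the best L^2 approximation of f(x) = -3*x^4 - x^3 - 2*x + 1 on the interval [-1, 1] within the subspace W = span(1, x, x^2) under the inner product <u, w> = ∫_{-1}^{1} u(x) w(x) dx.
g(x) = -18*x^2/7 - 13*x/5 + 44/35

The best approximation g ∈ W is the orthogonal projection of f onto W. Writing g = a_0 + a_1 x + a_2 x^2, the coefficients solve the normal equations G · a = b where
  G_{ij} = <φ_i, φ_j> and b_i = <f, φ_i>, with φ_0 = 1, φ_1 = x, φ_2 = x^2.
G =
  [2, 0, 2/3]
  [0, 2/3, 0]
  [2/3, 0, 2/5],
b = (4/5, -26/15, -4/21).
Solving gives a_0 = 44/35, a_1 = -13/5, a_2 = -18/7, so
  g(x) = -18*x^2/7 - 13*x/5 + 44/35.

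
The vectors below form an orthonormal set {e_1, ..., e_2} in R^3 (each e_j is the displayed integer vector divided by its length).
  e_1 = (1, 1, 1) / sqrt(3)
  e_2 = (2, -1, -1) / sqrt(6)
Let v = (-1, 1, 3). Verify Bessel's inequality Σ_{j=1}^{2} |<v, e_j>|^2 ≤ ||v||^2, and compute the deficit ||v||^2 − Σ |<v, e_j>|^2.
Σ |<v, e_j>|^2 = 9; ||v||^2 = 11; deficit = 2

Write each e_j = u_j / sqrt(<u_j, u_j>) where u_j is the displayed integer vector. Then <v, e_j> = <v, u_j> / sqrt(<u_j, u_j>), so |<v, e_j>|^2 = <v, u_j>^2 / <u_j, u_j>.
Coefficients: <v, e_1> = 3/sqrt(3), <v, e_2> = -6/sqrt(6).
Square and sum: Σ |<v, e_j>|^2 = 9.
Compute ||v||^2 = v·v = 11.
Deficit = 11 − 9 = 2 ≥ 0, confirming Bessel's inequality. (The deficit equals ||v − Σ <v,e_j> e_j||^2, the squared distance from v to span{e_j}.)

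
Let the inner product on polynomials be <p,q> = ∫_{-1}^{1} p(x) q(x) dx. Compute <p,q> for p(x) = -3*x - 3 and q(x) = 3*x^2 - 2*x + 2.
<p,q> = -14

Expand the product: p(x)·q(x) = -9*x^3 - 3*x^2 - 6.
∫_{-1}^{1} of each monomial x^k gives [2/(k+1) if k even, 0 if k odd]. Integrating term-by-term (or equivalently evaluating the antiderivative F(x) = -9*x^4/4 - x^3 - 6*x at the endpoints):
  F(1) − F(−1) = -37/4 − (19/4) = -14.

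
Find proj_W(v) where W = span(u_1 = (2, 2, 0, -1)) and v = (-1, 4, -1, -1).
proj_W(v) = (14/9, 14/9, 0, -7/9)

Set up U = [u_1 | ... | u_1] ∈ R^(4×1). The projector onto W = col(U) is P = U (U^T U)^(-1) U^T.
Compute U^T U =
  [9],
and U^T v = (7).
Solve U^T U · c = U^T v for the coefficients: c = (7/9). The projection is proj_W(v) = U c.
Check: (v - proj_W(v)) · u_1 = 0  (should be 0).
Result: proj_W(v) = (14/9, 14/9, 0, -7/9).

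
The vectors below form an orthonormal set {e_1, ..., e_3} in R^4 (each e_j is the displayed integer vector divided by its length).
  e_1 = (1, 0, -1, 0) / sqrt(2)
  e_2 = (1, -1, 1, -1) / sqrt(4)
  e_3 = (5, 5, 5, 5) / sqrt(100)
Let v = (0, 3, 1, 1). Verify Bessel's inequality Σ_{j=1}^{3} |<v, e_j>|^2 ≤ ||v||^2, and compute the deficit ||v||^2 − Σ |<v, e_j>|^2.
Σ |<v, e_j>|^2 = 9; ||v||^2 = 11; deficit = 2

Write each e_j = u_j / sqrt(<u_j, u_j>) where u_j is the displayed integer vector. Then <v, e_j> = <v, u_j> / sqrt(<u_j, u_j>), so |<v, e_j>|^2 = <v, u_j>^2 / <u_j, u_j>.
Coefficients: <v, e_1> = -1/sqrt(2), <v, e_2> = -3/sqrt(4), <v, e_3> = 25/sqrt(100).
Square and sum: Σ |<v, e_j>|^2 = 9.
Compute ||v||^2 = v·v = 11.
Deficit = 11 − 9 = 2 ≥ 0, confirming Bessel's inequality. (The deficit equals ||v − Σ <v,e_j> e_j||^2, the squared distance from v to span{e_j}.)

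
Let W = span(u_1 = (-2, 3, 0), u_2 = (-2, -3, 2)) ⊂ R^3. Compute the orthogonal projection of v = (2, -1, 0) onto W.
proj_W(v) = (86/49, -57/49, -24/49)

Set up U = [u_1 | ... | u_2] ∈ R^(3×2). The projector onto W = col(U) is P = U (U^T U)^(-1) U^T.
Compute U^T U =
  [13, -5]
  [-5, 17],
and U^T v = (-7, -1).
Solve U^T U · c = U^T v for the coefficients: c = (-31/49, -12/49). The projection is proj_W(v) = U c.
Check: (v - proj_W(v)) · u_1 = 0  (should be 0).
Check: (v - proj_W(v)) · u_2 = 0  (should be 0).
Result: proj_W(v) = (86/49, -57/49, -24/49).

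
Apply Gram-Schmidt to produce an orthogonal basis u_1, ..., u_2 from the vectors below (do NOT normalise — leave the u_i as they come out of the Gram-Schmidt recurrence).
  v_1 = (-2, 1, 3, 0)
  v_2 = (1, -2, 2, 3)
Orthogonal basis:
  u_1 = (-2, 1, 3, 0)
  u_2 = (9/7, -15/7, 11/7, 3)

Apply the Gram-Schmidt recurrence
  u_1 = v_1
  u_i = v_i − Σ_{j<i} ((v_i · u_j) / (u_j · u_j)) · u_j.

Step by step this gives:
  u_1 = (-2, 1, 3, 0)
  u_2 = (9/7, -15/7, 11/7, 3)

Orthogonality check:
  u_2 · u_1 = 0 (should be 0)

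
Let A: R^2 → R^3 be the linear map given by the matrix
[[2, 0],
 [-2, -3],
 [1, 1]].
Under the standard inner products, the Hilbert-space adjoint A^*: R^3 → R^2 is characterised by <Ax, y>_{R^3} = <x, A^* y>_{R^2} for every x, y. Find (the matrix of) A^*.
A^* = A^T =
[[2, -2, 1],
 [0, -3, 1]]

For real matrices with standard dot products, the defining identity <Ax, y> = <x, A^* y> gives (Ax)^T y = x^T (A^*) y, i.e. x^T A^T y = x^T (A^*) y. Since this holds for all x, y, we must have A^* = A^T. Therefore
A^* =
[[2, -2, 1],
 [0, -3, 1]].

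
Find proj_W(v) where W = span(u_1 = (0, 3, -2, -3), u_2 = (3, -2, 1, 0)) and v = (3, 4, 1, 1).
proj_W(v) = (75/61, 71/122, -32/61, -171/122)

Set up U = [u_1 | ... | u_2] ∈ R^(4×2). The projector onto W = col(U) is P = U (U^T U)^(-1) U^T.
Compute U^T U =
  [22, -8]
  [-8, 14],
and U^T v = (7, 2).
Solve U^T U · c = U^T v for the coefficients: c = (57/122, 25/61). The projection is proj_W(v) = U c.
Check: (v - proj_W(v)) · u_1 = 0  (should be 0).
Check: (v - proj_W(v)) · u_2 = 0  (should be 0).
Result: proj_W(v) = (75/61, 71/122, -32/61, -171/122).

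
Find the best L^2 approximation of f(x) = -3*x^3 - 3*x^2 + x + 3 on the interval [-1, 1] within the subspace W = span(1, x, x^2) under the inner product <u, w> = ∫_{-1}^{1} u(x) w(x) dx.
g(x) = -3*x^2 - 4*x/5 + 3

The best approximation g ∈ W is the orthogonal projection of f onto W. Writing g = a_0 + a_1 x + a_2 x^2, the coefficients solve the normal equations G · a = b where
  G_{ij} = <φ_i, φ_j> and b_i = <f, φ_i>, with φ_0 = 1, φ_1 = x, φ_2 = x^2.
G =
  [2, 0, 2/3]
  [0, 2/3, 0]
  [2/3, 0, 2/5],
b = (4, -8/15, 4/5).
Solving gives a_0 = 3, a_1 = -4/5, a_2 = -3, so
  g(x) = -3*x^2 - 4*x/5 + 3.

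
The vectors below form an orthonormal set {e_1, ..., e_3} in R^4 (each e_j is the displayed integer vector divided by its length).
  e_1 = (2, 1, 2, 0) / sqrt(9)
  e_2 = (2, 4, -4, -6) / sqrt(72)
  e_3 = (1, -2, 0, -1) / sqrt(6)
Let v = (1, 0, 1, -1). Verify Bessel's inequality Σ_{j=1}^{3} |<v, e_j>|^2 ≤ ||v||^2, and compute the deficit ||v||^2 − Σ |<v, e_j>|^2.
Σ |<v, e_j>|^2 = 8/3; ||v||^2 = 3; deficit = 1/3

Write each e_j = u_j / sqrt(<u_j, u_j>) where u_j is the displayed integer vector. Then <v, e_j> = <v, u_j> / sqrt(<u_j, u_j>), so |<v, e_j>|^2 = <v, u_j>^2 / <u_j, u_j>.
Coefficients: <v, e_1> = 4/sqrt(9), <v, e_2> = 4/sqrt(72), <v, e_3> = 2/sqrt(6).
Square and sum: Σ |<v, e_j>|^2 = 8/3.
Compute ||v||^2 = v·v = 3.
Deficit = 3 − 8/3 = 1/3 ≥ 0, confirming Bessel's inequality. (The deficit equals ||v − Σ <v,e_j> e_j||^2, the squared distance from v to span{e_j}.)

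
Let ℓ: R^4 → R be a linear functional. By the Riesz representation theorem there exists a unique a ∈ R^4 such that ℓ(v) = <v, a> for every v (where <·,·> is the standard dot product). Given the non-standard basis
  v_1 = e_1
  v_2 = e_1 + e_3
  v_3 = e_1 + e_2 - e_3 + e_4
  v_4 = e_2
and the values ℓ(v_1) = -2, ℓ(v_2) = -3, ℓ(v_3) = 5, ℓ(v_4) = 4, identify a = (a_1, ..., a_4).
a = (-2, 4, -1, 2)

Write a = (a_1, ..., a_4) in the standard basis. For each basis vector v_i, ℓ(v_i) = <v_i, a> is a linear equation in the a_j's. Collect the n equations into a matrix system V a = ℓ, where row i of V is v_i (expressed in the standard basis). Since V is invertible (lower-triangular with 1s on the diagonal, up to permutation), solve by back-substitution:
  V =
[[1, 0, 0, 0],
 [1, 0, 1, 0],
 [1, 1, -1, 1],
 [0, 1, 0, 0]]
  V a = (-2, -3, 5, 4)
Solving gives a = (-2, 4, -1, 2).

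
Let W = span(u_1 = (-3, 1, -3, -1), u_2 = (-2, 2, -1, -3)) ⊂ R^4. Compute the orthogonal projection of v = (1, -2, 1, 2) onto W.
proj_W(v) = (117/82, -119/82, 57/82, 179/82)

Set up U = [u_1 | ... | u_2] ∈ R^(4×2). The projector onto W = col(U) is P = U (U^T U)^(-1) U^T.
Compute U^T U =
  [20, 14]
  [14, 18],
and U^T v = (-10, -13).
Solve U^T U · c = U^T v for the coefficients: c = (1/82, -30/41). The projection is proj_W(v) = U c.
Check: (v - proj_W(v)) · u_1 = 0  (should be 0).
Check: (v - proj_W(v)) · u_2 = 0  (should be 0).
Result: proj_W(v) = (117/82, -119/82, 57/82, 179/82).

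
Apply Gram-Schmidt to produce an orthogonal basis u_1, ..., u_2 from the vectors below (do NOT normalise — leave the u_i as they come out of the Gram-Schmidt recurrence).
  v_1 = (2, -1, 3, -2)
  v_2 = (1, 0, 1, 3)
Orthogonal basis:
  u_1 = (2, -1, 3, -2)
  u_2 = (10/9, -1/18, 7/6, 26/9)

Apply the Gram-Schmidt recurrence
  u_1 = v_1
  u_i = v_i − Σ_{j<i} ((v_i · u_j) / (u_j · u_j)) · u_j.

Step by step this gives:
  u_1 = (2, -1, 3, -2)
  u_2 = (10/9, -1/18, 7/6, 26/9)

Orthogonality check:
  u_2 · u_1 = 0 (should be 0)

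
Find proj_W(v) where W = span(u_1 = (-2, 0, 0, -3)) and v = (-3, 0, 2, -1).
proj_W(v) = (-18/13, 0, 0, -27/13)

Set up U = [u_1 | ... | u_1] ∈ R^(4×1). The projector onto W = col(U) is P = U (U^T U)^(-1) U^T.
Compute U^T U =
  [13],
and U^T v = (9).
Solve U^T U · c = U^T v for the coefficients: c = (9/13). The projection is proj_W(v) = U c.
Check: (v - proj_W(v)) · u_1 = 0  (should be 0).
Result: proj_W(v) = (-18/13, 0, 0, -27/13).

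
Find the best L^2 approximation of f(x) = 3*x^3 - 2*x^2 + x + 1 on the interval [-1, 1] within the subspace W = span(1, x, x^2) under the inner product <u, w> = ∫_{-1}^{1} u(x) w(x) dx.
g(x) = -2*x^2 + 14*x/5 + 1

The best approximation g ∈ W is the orthogonal projection of f onto W. Writing g = a_0 + a_1 x + a_2 x^2, the coefficients solve the normal equations G · a = b where
  G_{ij} = <φ_i, φ_j> and b_i = <f, φ_i>, with φ_0 = 1, φ_1 = x, φ_2 = x^2.
G =
  [2, 0, 2/3]
  [0, 2/3, 0]
  [2/3, 0, 2/5],
b = (2/3, 28/15, -2/15).
Solving gives a_0 = 1, a_1 = 14/5, a_2 = -2, so
  g(x) = -2*x^2 + 14*x/5 + 1.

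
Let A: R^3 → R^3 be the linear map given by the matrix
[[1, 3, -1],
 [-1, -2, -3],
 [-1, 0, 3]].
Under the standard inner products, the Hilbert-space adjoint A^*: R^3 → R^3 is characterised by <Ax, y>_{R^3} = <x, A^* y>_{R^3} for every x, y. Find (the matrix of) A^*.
A^* = A^T =
[[1, -1, -1],
 [3, -2, 0],
 [-1, -3, 3]]

For real matrices with standard dot products, the defining identity <Ax, y> = <x, A^* y> gives (Ax)^T y = x^T (A^*) y, i.e. x^T A^T y = x^T (A^*) y. Since this holds for all x, y, we must have A^* = A^T. Therefore
A^* =
[[1, -1, -1],
 [3, -2, 0],
 [-1, -3, 3]].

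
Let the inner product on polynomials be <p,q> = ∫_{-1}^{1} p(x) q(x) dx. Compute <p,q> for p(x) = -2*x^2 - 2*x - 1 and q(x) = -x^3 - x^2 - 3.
<p,q> = 184/15

Expand the product: p(x)·q(x) = 2*x^5 + 4*x^4 + 3*x^3 + 7*x^2 + 6*x + 3.
∫_{-1}^{1} of each monomial x^k gives [2/(k+1) if k even, 0 if k odd]. Integrating term-by-term (or equivalently evaluating the antiderivative F(x) = x^6/3 + 4*x^5/5 + 3*x^4/4 + 7*x^3/3 + 3*x^2 + 3*x at the endpoints):
  F(1) − F(−1) = 613/60 − (-41/20) = 184/15.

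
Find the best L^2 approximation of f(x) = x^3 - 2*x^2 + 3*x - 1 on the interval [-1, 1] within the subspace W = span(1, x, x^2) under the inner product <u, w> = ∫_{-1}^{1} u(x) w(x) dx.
g(x) = -2*x^2 + 18*x/5 - 1

The best approximation g ∈ W is the orthogonal projection of f onto W. Writing g = a_0 + a_1 x + a_2 x^2, the coefficients solve the normal equations G · a = b where
  G_{ij} = <φ_i, φ_j> and b_i = <f, φ_i>, with φ_0 = 1, φ_1 = x, φ_2 = x^2.
G =
  [2, 0, 2/3]
  [0, 2/3, 0]
  [2/3, 0, 2/5],
b = (-10/3, 12/5, -22/15).
Solving gives a_0 = -1, a_1 = 18/5, a_2 = -2, so
  g(x) = -2*x^2 + 18*x/5 - 1.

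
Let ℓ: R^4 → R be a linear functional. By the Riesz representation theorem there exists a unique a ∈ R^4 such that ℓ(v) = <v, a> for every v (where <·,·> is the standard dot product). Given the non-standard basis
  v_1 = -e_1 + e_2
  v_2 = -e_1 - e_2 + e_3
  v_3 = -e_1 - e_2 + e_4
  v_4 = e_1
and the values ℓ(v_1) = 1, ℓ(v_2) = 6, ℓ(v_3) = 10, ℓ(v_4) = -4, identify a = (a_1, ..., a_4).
a = (-4, -3, -1, 3)

Write a = (a_1, ..., a_4) in the standard basis. For each basis vector v_i, ℓ(v_i) = <v_i, a> is a linear equation in the a_j's. Collect the n equations into a matrix system V a = ℓ, where row i of V is v_i (expressed in the standard basis). Since V is invertible (lower-triangular with 1s on the diagonal, up to permutation), solve by back-substitution:
  V =
[[-1, 1, 0, 0],
 [-1, -1, 1, 0],
 [-1, -1, 0, 1],
 [1, 0, 0, 0]]
  V a = (1, 6, 10, -4)
Solving gives a = (-4, -3, -1, 3).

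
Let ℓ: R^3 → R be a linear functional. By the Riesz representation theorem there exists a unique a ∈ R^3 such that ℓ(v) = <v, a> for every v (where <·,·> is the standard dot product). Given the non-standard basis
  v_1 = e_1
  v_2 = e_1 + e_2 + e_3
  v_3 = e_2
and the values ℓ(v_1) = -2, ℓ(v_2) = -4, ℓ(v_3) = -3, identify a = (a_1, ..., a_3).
a = (-2, -3, 1)

Write a = (a_1, ..., a_3) in the standard basis. For each basis vector v_i, ℓ(v_i) = <v_i, a> is a linear equation in the a_j's. Collect the n equations into a matrix system V a = ℓ, where row i of V is v_i (expressed in the standard basis). Since V is invertible (lower-triangular with 1s on the diagonal, up to permutation), solve by back-substitution:
  V =
[[1, 0, 0],
 [1, 1, 1],
 [0, 1, 0]]
  V a = (-2, -4, -3)
Solving gives a = (-2, -3, 1).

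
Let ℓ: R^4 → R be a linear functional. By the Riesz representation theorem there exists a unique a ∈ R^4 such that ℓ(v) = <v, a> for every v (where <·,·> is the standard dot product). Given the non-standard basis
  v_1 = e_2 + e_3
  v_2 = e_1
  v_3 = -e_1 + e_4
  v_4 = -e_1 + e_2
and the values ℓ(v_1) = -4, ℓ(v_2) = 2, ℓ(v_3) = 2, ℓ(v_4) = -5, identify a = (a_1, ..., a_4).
a = (2, -3, -1, 4)

Write a = (a_1, ..., a_4) in the standard basis. For each basis vector v_i, ℓ(v_i) = <v_i, a> is a linear equation in the a_j's. Collect the n equations into a matrix system V a = ℓ, where row i of V is v_i (expressed in the standard basis). Since V is invertible (lower-triangular with 1s on the diagonal, up to permutation), solve by back-substitution:
  V =
[[0, 1, 1, 0],
 [1, 0, 0, 0],
 [-1, 0, 0, 1],
 [-1, 1, 0, 0]]
  V a = (-4, 2, 2, -5)
Solving gives a = (2, -3, -1, 4).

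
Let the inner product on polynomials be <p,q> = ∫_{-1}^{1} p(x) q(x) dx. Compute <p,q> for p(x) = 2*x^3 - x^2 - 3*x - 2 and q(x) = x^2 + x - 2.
<p,q> = 32/5

Expand the product: p(x)·q(x) = 2*x^5 + x^4 - 8*x^3 - 3*x^2 + 4*x + 4.
∫_{-1}^{1} of each monomial x^k gives [2/(k+1) if k even, 0 if k odd]. Integrating term-by-term (or equivalently evaluating the antiderivative F(x) = x^6/3 + x^5/5 - 2*x^4 - x^3 + 2*x^2 + 4*x at the endpoints):
  F(1) − F(−1) = 53/15 − (-43/15) = 32/5.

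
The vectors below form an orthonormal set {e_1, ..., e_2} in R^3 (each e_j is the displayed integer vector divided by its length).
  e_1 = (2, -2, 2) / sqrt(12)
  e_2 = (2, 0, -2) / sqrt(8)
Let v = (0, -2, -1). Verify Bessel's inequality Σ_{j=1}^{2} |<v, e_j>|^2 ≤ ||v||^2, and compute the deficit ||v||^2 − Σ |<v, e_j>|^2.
Σ |<v, e_j>|^2 = 5/6; ||v||^2 = 5; deficit = 25/6

Write each e_j = u_j / sqrt(<u_j, u_j>) where u_j is the displayed integer vector. Then <v, e_j> = <v, u_j> / sqrt(<u_j, u_j>), so |<v, e_j>|^2 = <v, u_j>^2 / <u_j, u_j>.
Coefficients: <v, e_1> = 2/sqrt(12), <v, e_2> = 2/sqrt(8).
Square and sum: Σ |<v, e_j>|^2 = 5/6.
Compute ||v||^2 = v·v = 5.
Deficit = 5 − 5/6 = 25/6 ≥ 0, confirming Bessel's inequality. (The deficit equals ||v − Σ <v,e_j> e_j||^2, the squared distance from v to span{e_j}.)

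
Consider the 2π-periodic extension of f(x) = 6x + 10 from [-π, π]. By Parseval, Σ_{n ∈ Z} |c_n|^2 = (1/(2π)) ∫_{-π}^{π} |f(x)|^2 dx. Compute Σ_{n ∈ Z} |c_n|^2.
Σ |c_n|^2 = 12π^2 + 100

Expand and integrate term by term over [-π, π]:
  ∫ (6x)^2 dx = 36·(2π^3/3); ∫ 2·6·(10)·x dx = 0 (odd integrand); ∫ 10^2 dx = 100·2π.
So (1/(2π)) ∫_{-π}^{π} (6x + 10)^2 dx = 36π^2/3 + 100 = 12π^2 + 100.
Parseval ⇒ Σ |c_n|^2 = 12π^2 + 100.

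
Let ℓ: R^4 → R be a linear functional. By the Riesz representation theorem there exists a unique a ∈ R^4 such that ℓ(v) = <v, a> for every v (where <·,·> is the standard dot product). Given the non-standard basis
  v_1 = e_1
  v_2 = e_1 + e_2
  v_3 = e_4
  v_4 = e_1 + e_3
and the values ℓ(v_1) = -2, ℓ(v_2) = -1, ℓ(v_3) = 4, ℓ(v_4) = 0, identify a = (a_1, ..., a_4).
a = (-2, 1, 2, 4)

Write a = (a_1, ..., a_4) in the standard basis. For each basis vector v_i, ℓ(v_i) = <v_i, a> is a linear equation in the a_j's. Collect the n equations into a matrix system V a = ℓ, where row i of V is v_i (expressed in the standard basis). Since V is invertible (lower-triangular with 1s on the diagonal, up to permutation), solve by back-substitution:
  V =
[[1, 0, 0, 0],
 [1, 1, 0, 0],
 [0, 0, 0, 1],
 [1, 0, 1, 0]]
  V a = (-2, -1, 4, 0)
Solving gives a = (-2, 1, 2, 4).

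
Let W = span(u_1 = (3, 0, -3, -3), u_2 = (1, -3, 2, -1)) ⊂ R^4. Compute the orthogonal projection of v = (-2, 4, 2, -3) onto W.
proj_W(v) = (-4/5, 7/5, -3/5, 4/5)

Set up U = [u_1 | ... | u_2] ∈ R^(4×2). The projector onto W = col(U) is P = U (U^T U)^(-1) U^T.
Compute U^T U =
  [27, 0]
  [0, 15],
and U^T v = (-3, -7).
Solve U^T U · c = U^T v for the coefficients: c = (-1/9, -7/15). The projection is proj_W(v) = U c.
Check: (v - proj_W(v)) · u_1 = 0  (should be 0).
Check: (v - proj_W(v)) · u_2 = 0  (should be 0).
Result: proj_W(v) = (-4/5, 7/5, -3/5, 4/5).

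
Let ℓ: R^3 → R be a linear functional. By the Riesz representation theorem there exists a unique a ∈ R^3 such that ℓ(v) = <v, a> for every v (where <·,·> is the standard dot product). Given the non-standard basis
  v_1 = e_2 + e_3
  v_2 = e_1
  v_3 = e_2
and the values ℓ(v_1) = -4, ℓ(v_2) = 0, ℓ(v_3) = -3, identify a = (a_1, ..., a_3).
a = (0, -3, -1)

Write a = (a_1, ..., a_3) in the standard basis. For each basis vector v_i, ℓ(v_i) = <v_i, a> is a linear equation in the a_j's. Collect the n equations into a matrix system V a = ℓ, where row i of V is v_i (expressed in the standard basis). Since V is invertible (lower-triangular with 1s on the diagonal, up to permutation), solve by back-substitution:
  V =
[[0, 1, 1],
 [1, 0, 0],
 [0, 1, 0]]
  V a = (-4, 0, -3)
Solving gives a = (0, -3, -1).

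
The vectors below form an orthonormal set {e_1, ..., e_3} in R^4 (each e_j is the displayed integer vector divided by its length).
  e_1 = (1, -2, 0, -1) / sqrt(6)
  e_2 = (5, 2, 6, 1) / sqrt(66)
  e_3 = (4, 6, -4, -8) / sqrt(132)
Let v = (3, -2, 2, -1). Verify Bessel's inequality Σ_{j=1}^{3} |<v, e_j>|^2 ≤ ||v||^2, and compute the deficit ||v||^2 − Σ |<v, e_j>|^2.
Σ |<v, e_j>|^2 = 18; ||v||^2 = 18; deficit = 0

Write each e_j = u_j / sqrt(<u_j, u_j>) where u_j is the displayed integer vector. Then <v, e_j> = <v, u_j> / sqrt(<u_j, u_j>), so |<v, e_j>|^2 = <v, u_j>^2 / <u_j, u_j>.
Coefficients: <v, e_1> = 8/sqrt(6), <v, e_2> = 22/sqrt(66), <v, e_3> = 0/sqrt(132).
Square and sum: Σ |<v, e_j>|^2 = 18.
Compute ||v||^2 = v·v = 18.
Deficit = 18 − 18 = 0 ≥ 0, confirming Bessel's inequality. (The deficit equals ||v − Σ <v,e_j> e_j||^2, the squared distance from v to span{e_j}.)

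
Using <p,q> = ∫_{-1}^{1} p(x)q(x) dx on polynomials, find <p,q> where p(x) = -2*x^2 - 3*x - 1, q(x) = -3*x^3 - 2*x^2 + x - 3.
<p,q> = 218/15

Expand the product: p(x)·q(x) = 6*x^5 + 13*x^4 + 7*x^3 + 5*x^2 + 8*x + 3.
∫_{-1}^{1} of each monomial x^k gives [2/(k+1) if k even, 0 if k odd]. Integrating term-by-term (or equivalently evaluating the antiderivative F(x) = x^6 + 13*x^5/5 + 7*x^4/4 + 5*x^3/3 + 4*x^2 + 3*x at the endpoints):
  F(1) − F(−1) = 841/60 − (-31/60) = 218/15.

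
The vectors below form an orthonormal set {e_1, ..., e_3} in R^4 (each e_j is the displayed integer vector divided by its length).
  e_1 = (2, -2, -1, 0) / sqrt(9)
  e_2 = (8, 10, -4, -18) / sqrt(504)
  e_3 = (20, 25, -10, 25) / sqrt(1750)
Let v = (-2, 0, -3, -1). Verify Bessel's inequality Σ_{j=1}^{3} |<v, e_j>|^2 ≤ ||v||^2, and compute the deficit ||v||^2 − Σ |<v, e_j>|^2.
Σ |<v, e_j>|^2 = 6/5; ||v||^2 = 14; deficit = 64/5

Write each e_j = u_j / sqrt(<u_j, u_j>) where u_j is the displayed integer vector. Then <v, e_j> = <v, u_j> / sqrt(<u_j, u_j>), so |<v, e_j>|^2 = <v, u_j>^2 / <u_j, u_j>.
Coefficients: <v, e_1> = -1/sqrt(9), <v, e_2> = 14/sqrt(504), <v, e_3> = -35/sqrt(1750).
Square and sum: Σ |<v, e_j>|^2 = 6/5.
Compute ||v||^2 = v·v = 14.
Deficit = 14 − 6/5 = 64/5 ≥ 0, confirming Bessel's inequality. (The deficit equals ||v − Σ <v,e_j> e_j||^2, the squared distance from v to span{e_j}.)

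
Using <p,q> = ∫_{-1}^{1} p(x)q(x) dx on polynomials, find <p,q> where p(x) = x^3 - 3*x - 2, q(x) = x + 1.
<p,q> = -28/5

Expand the product: p(x)·q(x) = x^4 + x^3 - 3*x^2 - 5*x - 2.
∫_{-1}^{1} of each monomial x^k gives [2/(k+1) if k even, 0 if k odd]. Integrating term-by-term (or equivalently evaluating the antiderivative F(x) = x^5/5 + x^4/4 - x^3 - 5*x^2/2 - 2*x at the endpoints):
  F(1) − F(−1) = -101/20 − (11/20) = -28/5.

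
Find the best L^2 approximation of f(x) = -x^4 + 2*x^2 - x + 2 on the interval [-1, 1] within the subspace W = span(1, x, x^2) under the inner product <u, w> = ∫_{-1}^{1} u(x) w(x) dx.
g(x) = 8*x^2/7 - x + 73/35

The best approximation g ∈ W is the orthogonal projection of f onto W. Writing g = a_0 + a_1 x + a_2 x^2, the coefficients solve the normal equations G · a = b where
  G_{ij} = <φ_i, φ_j> and b_i = <f, φ_i>, with φ_0 = 1, φ_1 = x, φ_2 = x^2.
G =
  [2, 0, 2/3]
  [0, 2/3, 0]
  [2/3, 0, 2/5],
b = (74/15, -2/3, 194/105).
Solving gives a_0 = 73/35, a_1 = -1, a_2 = 8/7, so
  g(x) = 8*x^2/7 - x + 73/35.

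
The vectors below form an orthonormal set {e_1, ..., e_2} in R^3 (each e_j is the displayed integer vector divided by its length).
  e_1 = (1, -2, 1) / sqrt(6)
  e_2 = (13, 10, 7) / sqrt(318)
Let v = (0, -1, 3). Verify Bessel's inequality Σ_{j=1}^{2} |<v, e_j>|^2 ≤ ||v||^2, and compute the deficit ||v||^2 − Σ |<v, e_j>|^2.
Σ |<v, e_j>|^2 = 241/53; ||v||^2 = 10; deficit = 289/53

Write each e_j = u_j / sqrt(<u_j, u_j>) where u_j is the displayed integer vector. Then <v, e_j> = <v, u_j> / sqrt(<u_j, u_j>), so |<v, e_j>|^2 = <v, u_j>^2 / <u_j, u_j>.
Coefficients: <v, e_1> = 5/sqrt(6), <v, e_2> = 11/sqrt(318).
Square and sum: Σ |<v, e_j>|^2 = 241/53.
Compute ||v||^2 = v·v = 10.
Deficit = 10 − 241/53 = 289/53 ≥ 0, confirming Bessel's inequality. (The deficit equals ||v − Σ <v,e_j> e_j||^2, the squared distance from v to span{e_j}.)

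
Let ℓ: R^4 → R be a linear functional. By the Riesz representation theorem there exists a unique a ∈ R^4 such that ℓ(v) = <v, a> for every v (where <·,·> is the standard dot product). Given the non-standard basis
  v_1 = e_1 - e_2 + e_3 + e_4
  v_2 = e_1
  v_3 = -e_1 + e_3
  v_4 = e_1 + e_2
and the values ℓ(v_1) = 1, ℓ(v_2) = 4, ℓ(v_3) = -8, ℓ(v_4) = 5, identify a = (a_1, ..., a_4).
a = (4, 1, -4, 2)

Write a = (a_1, ..., a_4) in the standard basis. For each basis vector v_i, ℓ(v_i) = <v_i, a> is a linear equation in the a_j's. Collect the n equations into a matrix system V a = ℓ, where row i of V is v_i (expressed in the standard basis). Since V is invertible (lower-triangular with 1s on the diagonal, up to permutation), solve by back-substitution:
  V =
[[1, -1, 1, 1],
 [1, 0, 0, 0],
 [-1, 0, 1, 0],
 [1, 1, 0, 0]]
  V a = (1, 4, -8, 5)
Solving gives a = (4, 1, -4, 2).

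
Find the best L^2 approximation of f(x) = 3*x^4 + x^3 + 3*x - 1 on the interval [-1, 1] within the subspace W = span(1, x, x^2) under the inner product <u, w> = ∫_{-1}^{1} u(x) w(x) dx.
g(x) = 18*x^2/7 + 18*x/5 - 44/35

The best approximation g ∈ W is the orthogonal projection of f onto W. Writing g = a_0 + a_1 x + a_2 x^2, the coefficients solve the normal equations G · a = b where
  G_{ij} = <φ_i, φ_j> and b_i = <f, φ_i>, with φ_0 = 1, φ_1 = x, φ_2 = x^2.
G =
  [2, 0, 2/3]
  [0, 2/3, 0]
  [2/3, 0, 2/5],
b = (-4/5, 12/5, 4/21).
Solving gives a_0 = -44/35, a_1 = 18/5, a_2 = 18/7, so
  g(x) = 18*x^2/7 + 18*x/5 - 44/35.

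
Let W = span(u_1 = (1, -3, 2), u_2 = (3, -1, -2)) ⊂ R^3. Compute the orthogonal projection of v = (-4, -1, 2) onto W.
proj_W(v) = (-3, 0, 3)

Set up U = [u_1 | ... | u_2] ∈ R^(3×2). The projector onto W = col(U) is P = U (U^T U)^(-1) U^T.
Compute U^T U =
  [14, 2]
  [2, 14],
and U^T v = (3, -15).
Solve U^T U · c = U^T v for the coefficients: c = (3/8, -9/8). The projection is proj_W(v) = U c.
Check: (v - proj_W(v)) · u_1 = 0  (should be 0).
Check: (v - proj_W(v)) · u_2 = 0  (should be 0).
Result: proj_W(v) = (-3, 0, 3).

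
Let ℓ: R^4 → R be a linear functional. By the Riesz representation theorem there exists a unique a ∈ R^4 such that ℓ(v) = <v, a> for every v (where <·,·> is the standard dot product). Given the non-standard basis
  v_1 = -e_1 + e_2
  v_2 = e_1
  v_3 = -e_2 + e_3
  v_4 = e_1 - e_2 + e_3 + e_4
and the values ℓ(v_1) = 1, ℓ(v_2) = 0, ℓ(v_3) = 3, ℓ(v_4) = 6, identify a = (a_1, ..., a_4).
a = (0, 1, 4, 3)

Write a = (a_1, ..., a_4) in the standard basis. For each basis vector v_i, ℓ(v_i) = <v_i, a> is a linear equation in the a_j's. Collect the n equations into a matrix system V a = ℓ, where row i of V is v_i (expressed in the standard basis). Since V is invertible (lower-triangular with 1s on the diagonal, up to permutation), solve by back-substitution:
  V =
[[-1, 1, 0, 0],
 [1, 0, 0, 0],
 [0, -1, 1, 0],
 [1, -1, 1, 1]]
  V a = (1, 0, 3, 6)
Solving gives a = (0, 1, 4, 3).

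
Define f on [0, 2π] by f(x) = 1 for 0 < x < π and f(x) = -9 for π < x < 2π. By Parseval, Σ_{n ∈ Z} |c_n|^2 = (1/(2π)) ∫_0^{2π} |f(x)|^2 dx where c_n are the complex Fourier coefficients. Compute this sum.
Σ |c_n|^2 = 41

Parseval equates the L^2 energy of f (normalised by 1/(2π)) with the ℓ^2 sum of its Fourier coefficients: (1/(2π)) ∫_0^{2π} |f|^2 = Σ |c_n|^2.
Compute the left side: (1/(2π)) [∫_0^π 1^2 dx + ∫_π^{2π} (-9)^2 dx] = (1/(2π)) · (1π + 81π) = (1 + 81)/2 = 41.
So Σ_{n ∈ Z} |c_n|^2 = 41.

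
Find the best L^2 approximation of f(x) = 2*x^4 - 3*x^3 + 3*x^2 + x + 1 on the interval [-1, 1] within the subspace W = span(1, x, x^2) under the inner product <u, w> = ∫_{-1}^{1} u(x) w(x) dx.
g(x) = 33*x^2/7 - 4*x/5 + 29/35

The best approximation g ∈ W is the orthogonal projection of f onto W. Writing g = a_0 + a_1 x + a_2 x^2, the coefficients solve the normal equations G · a = b where
  G_{ij} = <φ_i, φ_j> and b_i = <f, φ_i>, with φ_0 = 1, φ_1 = x, φ_2 = x^2.
G =
  [2, 0, 2/3]
  [0, 2/3, 0]
  [2/3, 0, 2/5],
b = (24/5, -8/15, 256/105).
Solving gives a_0 = 29/35, a_1 = -4/5, a_2 = 33/7, so
  g(x) = 33*x^2/7 - 4*x/5 + 29/35.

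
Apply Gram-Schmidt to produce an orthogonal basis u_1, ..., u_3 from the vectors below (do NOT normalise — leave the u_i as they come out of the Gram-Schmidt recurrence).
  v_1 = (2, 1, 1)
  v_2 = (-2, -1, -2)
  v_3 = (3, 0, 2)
Orthogonal basis:
  u_1 = (2, 1, 1)
  u_2 = (1/3, 1/6, -5/6)
  u_3 = (3/5, -6/5, 0)

Apply the Gram-Schmidt recurrence
  u_1 = v_1
  u_i = v_i − Σ_{j<i} ((v_i · u_j) / (u_j · u_j)) · u_j.

Step by step this gives:
  u_1 = (2, 1, 1)
  u_2 = (1/3, 1/6, -5/6)
  u_3 = (3/5, -6/5, 0)

Orthogonality check:
  u_2 · u_1 = 0 (should be 0)
  u_3 · u_1 = 0 (should be 0)
  u_3 · u_2 = 0 (should be 0)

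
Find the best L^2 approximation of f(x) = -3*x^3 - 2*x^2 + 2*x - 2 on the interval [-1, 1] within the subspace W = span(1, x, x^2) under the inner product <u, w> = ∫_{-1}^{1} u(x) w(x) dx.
g(x) = -2*x^2 + x/5 - 2

The best approximation g ∈ W is the orthogonal projection of f onto W. Writing g = a_0 + a_1 x + a_2 x^2, the coefficients solve the normal equations G · a = b where
  G_{ij} = <φ_i, φ_j> and b_i = <f, φ_i>, with φ_0 = 1, φ_1 = x, φ_2 = x^2.
G =
  [2, 0, 2/3]
  [0, 2/3, 0]
  [2/3, 0, 2/5],
b = (-16/3, 2/15, -32/15).
Solving gives a_0 = -2, a_1 = 1/5, a_2 = -2, so
  g(x) = -2*x^2 + x/5 - 2.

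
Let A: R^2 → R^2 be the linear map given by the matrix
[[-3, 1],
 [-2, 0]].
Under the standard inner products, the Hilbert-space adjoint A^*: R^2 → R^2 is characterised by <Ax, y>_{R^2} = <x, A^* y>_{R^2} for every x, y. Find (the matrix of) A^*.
A^* = A^T =
[[-3, -2],
 [1, 0]]

For real matrices with standard dot products, the defining identity <Ax, y> = <x, A^* y> gives (Ax)^T y = x^T (A^*) y, i.e. x^T A^T y = x^T (A^*) y. Since this holds for all x, y, we must have A^* = A^T. Therefore
A^* =
[[-3, -2],
 [1, 0]].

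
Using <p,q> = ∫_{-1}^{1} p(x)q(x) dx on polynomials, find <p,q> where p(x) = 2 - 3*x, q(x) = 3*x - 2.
<p,q> = -14

Expand the product: p(x)·q(x) = -9*x^2 + 12*x - 4.
∫_{-1}^{1} of each monomial x^k gives [2/(k+1) if k even, 0 if k odd]. Integrating term-by-term (or equivalently evaluating the antiderivative F(x) = -3*x^3 + 6*x^2 - 4*x at the endpoints):
  F(1) − F(−1) = -1 − (13) = -14.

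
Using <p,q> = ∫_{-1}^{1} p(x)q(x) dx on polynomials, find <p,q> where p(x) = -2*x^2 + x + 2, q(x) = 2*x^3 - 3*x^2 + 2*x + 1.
<p,q> = 16/5

Expand the product: p(x)·q(x) = -4*x^5 + 8*x^4 - 3*x^3 - 6*x^2 + 5*x + 2.
∫_{-1}^{1} of each monomial x^k gives [2/(k+1) if k even, 0 if k odd]. Integrating term-by-term (or equivalently evaluating the antiderivative F(x) = -2*x^6/3 + 8*x^5/5 - 3*x^4/4 - 2*x^3 + 5*x^2/2 + 2*x at the endpoints):
  F(1) − F(−1) = 161/60 − (-31/60) = 16/5.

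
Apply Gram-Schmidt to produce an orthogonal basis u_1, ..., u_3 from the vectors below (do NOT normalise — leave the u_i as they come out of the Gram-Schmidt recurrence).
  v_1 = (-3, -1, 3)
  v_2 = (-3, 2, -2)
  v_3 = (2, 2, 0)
Orthogonal basis:
  u_1 = (-3, -1, 3)
  u_2 = (-54/19, 39/19, -41/19)
  u_3 = (76/161, 285/161, 171/161)

Apply the Gram-Schmidt recurrence
  u_1 = v_1
  u_i = v_i − Σ_{j<i} ((v_i · u_j) / (u_j · u_j)) · u_j.

Step by step this gives:
  u_1 = (-3, -1, 3)
  u_2 = (-54/19, 39/19, -41/19)
  u_3 = (76/161, 285/161, 171/161)

Orthogonality check:
  u_2 · u_1 = 0 (should be 0)
  u_3 · u_1 = 0 (should be 0)
  u_3 · u_2 = 0 (should be 0)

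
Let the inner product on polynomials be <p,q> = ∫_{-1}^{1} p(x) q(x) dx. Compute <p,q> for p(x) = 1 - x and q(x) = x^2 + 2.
<p,q> = 14/3

Expand the product: p(x)·q(x) = -x^3 + x^2 - 2*x + 2.
∫_{-1}^{1} of each monomial x^k gives [2/(k+1) if k even, 0 if k odd]. Integrating term-by-term (or equivalently evaluating the antiderivative F(x) = -x^4/4 + x^3/3 - x^2 + 2*x at the endpoints):
  F(1) − F(−1) = 13/12 − (-43/12) = 14/3.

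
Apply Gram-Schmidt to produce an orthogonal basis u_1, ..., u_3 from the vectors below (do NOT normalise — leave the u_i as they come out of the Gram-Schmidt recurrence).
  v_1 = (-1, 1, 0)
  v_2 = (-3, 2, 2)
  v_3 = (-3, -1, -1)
Orthogonal basis:
  u_1 = (-1, 1, 0)
  u_2 = (-1/2, -1/2, 2)
  u_3 = (-2, -2, -1)

Apply the Gram-Schmidt recurrence
  u_1 = v_1
  u_i = v_i − Σ_{j<i} ((v_i · u_j) / (u_j · u_j)) · u_j.

Step by step this gives:
  u_1 = (-1, 1, 0)
  u_2 = (-1/2, -1/2, 2)
  u_3 = (-2, -2, -1)

Orthogonality check:
  u_2 · u_1 = 0 (should be 0)
  u_3 · u_1 = 0 (should be 0)
  u_3 · u_2 = 0 (should be 0)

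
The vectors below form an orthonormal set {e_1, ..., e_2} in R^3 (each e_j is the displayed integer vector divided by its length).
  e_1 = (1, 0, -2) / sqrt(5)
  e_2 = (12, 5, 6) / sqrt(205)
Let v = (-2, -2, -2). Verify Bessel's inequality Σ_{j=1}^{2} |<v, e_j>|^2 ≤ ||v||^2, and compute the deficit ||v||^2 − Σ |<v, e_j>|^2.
Σ |<v, e_j>|^2 = 456/41; ||v||^2 = 12; deficit = 36/41

Write each e_j = u_j / sqrt(<u_j, u_j>) where u_j is the displayed integer vector. Then <v, e_j> = <v, u_j> / sqrt(<u_j, u_j>), so |<v, e_j>|^2 = <v, u_j>^2 / <u_j, u_j>.
Coefficients: <v, e_1> = 2/sqrt(5), <v, e_2> = -46/sqrt(205).
Square and sum: Σ |<v, e_j>|^2 = 456/41.
Compute ||v||^2 = v·v = 12.
Deficit = 12 − 456/41 = 36/41 ≥ 0, confirming Bessel's inequality. (The deficit equals ||v − Σ <v,e_j> e_j||^2, the squared distance from v to span{e_j}.)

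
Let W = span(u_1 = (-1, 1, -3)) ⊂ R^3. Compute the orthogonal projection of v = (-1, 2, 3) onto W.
proj_W(v) = (6/11, -6/11, 18/11)

Set up U = [u_1 | ... | u_1] ∈ R^(3×1). The projector onto W = col(U) is P = U (U^T U)^(-1) U^T.
Compute U^T U =
  [11],
and U^T v = (-6).
Solve U^T U · c = U^T v for the coefficients: c = (-6/11). The projection is proj_W(v) = U c.
Check: (v - proj_W(v)) · u_1 = 0  (should be 0).
Result: proj_W(v) = (6/11, -6/11, 18/11).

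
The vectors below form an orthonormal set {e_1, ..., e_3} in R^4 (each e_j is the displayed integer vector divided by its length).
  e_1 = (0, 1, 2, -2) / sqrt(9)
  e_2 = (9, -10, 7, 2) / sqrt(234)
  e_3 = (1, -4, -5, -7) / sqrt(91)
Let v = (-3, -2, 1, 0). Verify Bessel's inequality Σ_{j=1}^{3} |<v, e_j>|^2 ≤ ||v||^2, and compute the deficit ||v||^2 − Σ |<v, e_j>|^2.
Σ |<v, e_j>|^2 = 0; ||v||^2 = 14; deficit = 14

Write each e_j = u_j / sqrt(<u_j, u_j>) where u_j is the displayed integer vector. Then <v, e_j> = <v, u_j> / sqrt(<u_j, u_j>), so |<v, e_j>|^2 = <v, u_j>^2 / <u_j, u_j>.
Coefficients: <v, e_1> = 0/sqrt(9), <v, e_2> = 0/sqrt(234), <v, e_3> = 0/sqrt(91).
Square and sum: Σ |<v, e_j>|^2 = 0.
Compute ||v||^2 = v·v = 14.
Deficit = 14 − 0 = 14 ≥ 0, confirming Bessel's inequality. (The deficit equals ||v − Σ <v,e_j> e_j||^2, the squared distance from v to span{e_j}.)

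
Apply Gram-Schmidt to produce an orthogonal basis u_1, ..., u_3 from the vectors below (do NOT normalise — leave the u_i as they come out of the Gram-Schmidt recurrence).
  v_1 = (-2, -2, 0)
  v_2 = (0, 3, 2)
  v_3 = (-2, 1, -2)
Orthogonal basis:
  u_1 = (-2, -2, 0)
  u_2 = (-3/2, 3/2, 2)
  u_3 = (-24/17, 24/17, -36/17)

Apply the Gram-Schmidt recurrence
  u_1 = v_1
  u_i = v_i − Σ_{j<i} ((v_i · u_j) / (u_j · u_j)) · u_j.

Step by step this gives:
  u_1 = (-2, -2, 0)
  u_2 = (-3/2, 3/2, 2)
  u_3 = (-24/17, 24/17, -36/17)

Orthogonality check:
  u_2 · u_1 = 0 (should be 0)
  u_3 · u_1 = 0 (should be 0)
  u_3 · u_2 = 0 (should be 0)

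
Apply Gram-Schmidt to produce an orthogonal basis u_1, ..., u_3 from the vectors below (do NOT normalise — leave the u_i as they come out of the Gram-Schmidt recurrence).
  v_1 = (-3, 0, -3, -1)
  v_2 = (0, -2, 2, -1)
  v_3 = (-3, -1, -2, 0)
Orthogonal basis:
  u_1 = (-3, 0, -3, -1)
  u_2 = (-15/19, -2, 23/19, -24/19)
  u_3 = (-63/146, -36/73, 9/146, 81/73)

Apply the Gram-Schmidt recurrence
  u_1 = v_1
  u_i = v_i − Σ_{j<i} ((v_i · u_j) / (u_j · u_j)) · u_j.

Step by step this gives:
  u_1 = (-3, 0, -3, -1)
  u_2 = (-15/19, -2, 23/19, -24/19)
  u_3 = (-63/146, -36/73, 9/146, 81/73)

Orthogonality check:
  u_2 · u_1 = 0 (should be 0)
  u_3 · u_1 = 0 (should be 0)
  u_3 · u_2 = 0 (should be 0)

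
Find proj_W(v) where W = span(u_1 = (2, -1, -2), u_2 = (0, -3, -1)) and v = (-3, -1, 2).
proj_W(v) = (-38/13, -67/65, 136/65)

Set up U = [u_1 | ... | u_2] ∈ R^(3×2). The projector onto W = col(U) is P = U (U^T U)^(-1) U^T.
Compute U^T U =
  [9, 5]
  [5, 10],
and U^T v = (-9, 1).
Solve U^T U · c = U^T v for the coefficients: c = (-19/13, 54/65). The projection is proj_W(v) = U c.
Check: (v - proj_W(v)) · u_1 = 0  (should be 0).
Check: (v - proj_W(v)) · u_2 = 0  (should be 0).
Result: proj_W(v) = (-38/13, -67/65, 136/65).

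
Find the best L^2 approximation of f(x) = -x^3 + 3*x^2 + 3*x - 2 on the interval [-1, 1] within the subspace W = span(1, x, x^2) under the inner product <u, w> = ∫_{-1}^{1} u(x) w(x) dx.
g(x) = 3*x^2 + 12*x/5 - 2

The best approximation g ∈ W is the orthogonal projection of f onto W. Writing g = a_0 + a_1 x + a_2 x^2, the coefficients solve the normal equations G · a = b where
  G_{ij} = <φ_i, φ_j> and b_i = <f, φ_i>, with φ_0 = 1, φ_1 = x, φ_2 = x^2.
G =
  [2, 0, 2/3]
  [0, 2/3, 0]
  [2/3, 0, 2/5],
b = (-2, 8/5, -2/15).
Solving gives a_0 = -2, a_1 = 12/5, a_2 = 3, so
  g(x) = 3*x^2 + 12*x/5 - 2.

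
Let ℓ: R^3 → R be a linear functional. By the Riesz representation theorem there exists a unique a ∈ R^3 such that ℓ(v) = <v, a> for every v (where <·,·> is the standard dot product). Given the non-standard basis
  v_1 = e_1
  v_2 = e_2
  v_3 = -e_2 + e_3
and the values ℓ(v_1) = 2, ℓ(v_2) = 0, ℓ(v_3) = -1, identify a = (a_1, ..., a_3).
a = (2, 0, -1)

Write a = (a_1, ..., a_3) in the standard basis. For each basis vector v_i, ℓ(v_i) = <v_i, a> is a linear equation in the a_j's. Collect the n equations into a matrix system V a = ℓ, where row i of V is v_i (expressed in the standard basis). Since V is invertible (lower-triangular with 1s on the diagonal, up to permutation), solve by back-substitution:
  V =
[[1, 0, 0],
 [0, 1, 0],
 [0, -1, 1]]
  V a = (2, 0, -1)
Solving gives a = (2, 0, -1).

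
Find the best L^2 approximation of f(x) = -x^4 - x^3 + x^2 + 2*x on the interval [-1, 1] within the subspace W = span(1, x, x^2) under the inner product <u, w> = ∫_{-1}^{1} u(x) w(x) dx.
g(x) = x^2/7 + 7*x/5 + 3/35

The best approximation g ∈ W is the orthogonal projection of f onto W. Writing g = a_0 + a_1 x + a_2 x^2, the coefficients solve the normal equations G · a = b where
  G_{ij} = <φ_i, φ_j> and b_i = <f, φ_i>, with φ_0 = 1, φ_1 = x, φ_2 = x^2.
G =
  [2, 0, 2/3]
  [0, 2/3, 0]
  [2/3, 0, 2/5],
b = (4/15, 14/15, 4/35).
Solving gives a_0 = 3/35, a_1 = 7/5, a_2 = 1/7, so
  g(x) = x^2/7 + 7*x/5 + 3/35.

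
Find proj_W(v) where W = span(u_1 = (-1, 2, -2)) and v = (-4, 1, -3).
proj_W(v) = (-4/3, 8/3, -8/3)

Set up U = [u_1 | ... | u_1] ∈ R^(3×1). The projector onto W = col(U) is P = U (U^T U)^(-1) U^T.
Compute U^T U =
  [9],
and U^T v = (12).
Solve U^T U · c = U^T v for the coefficients: c = (4/3). The projection is proj_W(v) = U c.
Check: (v - proj_W(v)) · u_1 = 0  (should be 0).
Result: proj_W(v) = (-4/3, 8/3, -8/3).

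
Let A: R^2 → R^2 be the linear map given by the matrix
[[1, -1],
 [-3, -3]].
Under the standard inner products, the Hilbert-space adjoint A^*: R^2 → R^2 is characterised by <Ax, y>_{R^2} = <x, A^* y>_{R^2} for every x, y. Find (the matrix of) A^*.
A^* = A^T =
[[1, -3],
 [-1, -3]]

For real matrices with standard dot products, the defining identity <Ax, y> = <x, A^* y> gives (Ax)^T y = x^T (A^*) y, i.e. x^T A^T y = x^T (A^*) y. Since this holds for all x, y, we must have A^* = A^T. Therefore
A^* =
[[1, -3],
 [-1, -3]].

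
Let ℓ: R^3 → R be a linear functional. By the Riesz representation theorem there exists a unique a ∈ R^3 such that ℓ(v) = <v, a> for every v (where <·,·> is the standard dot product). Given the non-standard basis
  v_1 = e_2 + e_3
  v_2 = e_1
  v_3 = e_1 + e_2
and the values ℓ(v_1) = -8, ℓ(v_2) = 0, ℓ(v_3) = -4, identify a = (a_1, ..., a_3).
a = (0, -4, -4)

Write a = (a_1, ..., a_3) in the standard basis. For each basis vector v_i, ℓ(v_i) = <v_i, a> is a linear equation in the a_j's. Collect the n equations into a matrix system V a = ℓ, where row i of V is v_i (expressed in the standard basis). Since V is invertible (lower-triangular with 1s on the diagonal, up to permutation), solve by back-substitution:
  V =
[[0, 1, 1],
 [1, 0, 0],
 [1, 1, 0]]
  V a = (-8, 0, -4)
Solving gives a = (0, -4, -4).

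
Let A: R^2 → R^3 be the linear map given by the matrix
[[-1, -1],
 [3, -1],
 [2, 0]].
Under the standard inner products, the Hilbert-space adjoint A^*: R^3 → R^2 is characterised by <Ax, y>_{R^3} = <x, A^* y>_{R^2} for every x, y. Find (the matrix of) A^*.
A^* = A^T =
[[-1, 3, 2],
 [-1, -1, 0]]

For real matrices with standard dot products, the defining identity <Ax, y> = <x, A^* y> gives (Ax)^T y = x^T (A^*) y, i.e. x^T A^T y = x^T (A^*) y. Since this holds for all x, y, we must have A^* = A^T. Therefore
A^* =
[[-1, 3, 2],
 [-1, -1, 0]].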